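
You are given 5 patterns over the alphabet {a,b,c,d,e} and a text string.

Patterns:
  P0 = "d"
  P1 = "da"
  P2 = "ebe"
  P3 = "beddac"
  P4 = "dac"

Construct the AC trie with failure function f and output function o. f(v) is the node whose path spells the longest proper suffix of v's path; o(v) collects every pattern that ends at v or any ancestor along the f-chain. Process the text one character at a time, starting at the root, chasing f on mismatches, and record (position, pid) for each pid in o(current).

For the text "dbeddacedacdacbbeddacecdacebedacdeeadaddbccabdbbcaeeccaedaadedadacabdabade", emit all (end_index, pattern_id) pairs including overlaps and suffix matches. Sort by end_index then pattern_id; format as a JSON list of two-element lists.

Build automaton:
Trie (insert patterns):
  n0 'ε': b→6 d→1 e→3
  n1 'd': a→2  ←P0
  n2 'da': c→12  ←P1
  n3 'e': b→4
  n4 'eb': e→5
  n5 'ebe': ·  ←P2
  n6 'b': e→7
  n7 'be': d→8
  n8 'bed': d→9
  n9 'bedd': a→10
  n10 'bedda': c→11
  n11 'beddac': ·  ←P3
  n12 'dac': ·  ←P4

Failure links (BFS by depth):
  n1('d'): parent n0 fail=0; on 'd' 0 → fail=0;  out {0}∪∅={0}
  n3('e'): parent n0 fail=0; on 'e' 0 → fail=0;  out ∅∪∅=∅
  n6('b'): parent n0 fail=0; on 'b' 0 → fail=0;  out ∅∪∅=∅
  n2('da'): parent n1 fail=0; on 'a' 0 → fail=0;  out {1}∪∅={1}
  n4('eb'): parent n3 fail=0; on 'b' 0 → fail=6;  out ∅∪∅=∅
  n7('be'): parent n6 fail=0; on 'e' 0 → fail=3;  out ∅∪∅=∅
  n5('ebe'): parent n4 fail=6; on 'e' 6 → fail=7;  out {2}∪∅={2}
  n8('bed'): parent n7 fail=3; on 'd' 3→0 → fail=1;  out ∅∪{0}={0}
  n12('dac'): parent n2 fail=0; on 'c' 0 → fail=0;  out {4}∪∅={4}
  n9('bedd'): parent n8 fail=1; on 'd' 1→0 → fail=1;  out ∅∪{0}={0}
  n10('bedda'): parent n9 fail=1; on 'a' 1 → fail=2;  out ∅∪{1}={1}
  n11('beddac'): parent n10 fail=2; on 'c' 2 → fail=12;  out {3}∪{4}={3,4}

Text stream:
pos 0 'd': at 1  → match P0@[0:0]
pos 1 'b': at 6 (fail-walked)
pos 2 'e': at 7
pos 3 'd': at 8  → match P0@[3:3]
pos 4 'd': at 9  → match P0@[4:4]
pos 5 'a': at 10  → match P1@[4:5]
pos 6 'c': at 11  → match P3@[1:6],P4@[4:6]
pos 7 'e': at 3 (fail-walked)
pos 8 'd': at 1 (fail-walked)  → match P0@[8:8]
pos 9 'a': at 2  → match P1@[8:9]
pos 10 'c': at 12  → match P4@[8:10]
pos 11 'd': at 1 (fail-walked)  → match P0@[11:11]
pos 12 'a': at 2  → match P1@[11:12]
pos 13 'c': at 12  → match P4@[11:13]
pos 14 'b': at 6 (fail-walked)
pos 15 'b': at 6 (fail-walked)
pos 16 'e': at 7
pos 17 'd': at 8  → match P0@[17:17]
pos 18 'd': at 9  → match P0@[18:18]
pos 19 'a': at 10  → match P1@[18:19]
pos 20 'c': at 11  → match P3@[15:20],P4@[18:20]
pos 21 'e': at 3 (fail-walked)
pos 22 'c': at 0 (fail-walked)
pos 23 'd': at 1  → match P0@[23:23]
pos 24 'a': at 2  → match P1@[23:24]
pos 25 'c': at 12  → match P4@[23:25]
pos 26 'e': at 3 (fail-walked)
pos 27 'b': at 4
pos 28 'e': at 5  → match P2@[26:28]
pos 29 'd': at 8 (fail-walked)  → match P0@[29:29]
pos 30 'a': at 2 (fail-walked)  → match P1@[29:30]
pos 31 'c': at 12  → match P4@[29:31]
pos 32 'd': at 1 (fail-walked)  → match P0@[32:32]
pos 33 'e': at 3 (fail-walked)
pos 34 'e': at 3 (fail-walked)
pos 35 'a': at 0 (fail-walked)
pos 36 'd': at 1  → match P0@[36:36]
pos 37 'a': at 2  → match P1@[36:37]
pos 38 'd': at 1 (fail-walked)  → match P0@[38:38]
pos 39 'd': at 1 (fail-walked)  → match P0@[39:39]
pos 40 'b': at 6 (fail-walked)
pos 41 'c': at 0 (fail-walked)
pos 42 'c': at 0
pos 43 'a': at 0
pos 44 'b': at 6
pos 45 'd': at 1 (fail-walked)  → match P0@[45:45]
pos 46 'b': at 6 (fail-walked)
pos 47 'b': at 6 (fail-walked)
pos 48 'c': at 0 (fail-walked)
pos 49 'a': at 0
pos 50 'e': at 3
pos 51 'e': at 3 (fail-walked)
pos 52 'c': at 0 (fail-walked)
pos 53 'c': at 0
pos 54 'a': at 0
pos 55 'e': at 3
pos 56 'd': at 1 (fail-walked)  → match P0@[56:56]
pos 57 'a': at 2  → match P1@[56:57]
pos 58 'a': at 0 (fail-walked)
pos 59 'd': at 1  → match P0@[59:59]
pos 60 'e': at 3 (fail-walked)
pos 61 'd': at 1 (fail-walked)  → match P0@[61:61]
pos 62 'a': at 2  → match P1@[61:62]
pos 63 'd': at 1 (fail-walked)  → match P0@[63:63]
pos 64 'a': at 2  → match P1@[63:64]
pos 65 'c': at 12  → match P4@[63:65]
pos 66 'a': at 0 (fail-walked)
pos 67 'b': at 6
pos 68 'd': at 1 (fail-walked)  → match P0@[68:68]
pos 69 'a': at 2  → match P1@[68:69]
pos 70 'b': at 6 (fail-walked)
pos 71 'a': at 0 (fail-walked)
pos 72 'd': at 1  → match P0@[72:72]
pos 73 'e': at 3 (fail-walked)

All matches (sorted): [[0,0],[3,0],[4,0],[5,1],[6,3],[6,4],[8,0],[9,1],[10,4],[11,0],[12,1],[13,4],[17,0],[18,0],[19,1],[20,3],[20,4],[23,0],[24,1],[25,4],[28,2],[29,0],[30,1],[31,4],[32,0],[36,0],[37,1],[38,0],[39,0],[45,0],[56,0],[57,1],[59,0],[61,0],[62,1],[63,0],[64,1],[65,4],[68,0],[69,1],[72,0]]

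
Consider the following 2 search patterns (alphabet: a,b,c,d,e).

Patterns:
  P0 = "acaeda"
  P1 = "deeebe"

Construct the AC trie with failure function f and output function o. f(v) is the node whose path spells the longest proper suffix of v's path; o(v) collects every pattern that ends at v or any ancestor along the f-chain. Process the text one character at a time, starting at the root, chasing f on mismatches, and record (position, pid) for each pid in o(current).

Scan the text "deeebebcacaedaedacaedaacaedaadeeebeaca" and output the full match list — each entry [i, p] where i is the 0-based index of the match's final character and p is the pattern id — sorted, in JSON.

Construct AC machine:
Trie nodes:
  0='ε' goto a→1 d→7
  1='a' goto c→2
  2='ac' goto a→3
  3='aca' goto e→4
  4='acae' goto d→5
  5='acaed' goto a→6
  6='acaeda' goto ·  [P0 ends]
  7='d' goto e→8
  8='de' goto e→9
  9='dee' goto e→10
  10='deee' goto b→11
  11='deeeb' goto e→12
  12='deeebe' goto ·  [P1 ends]

Failure links (BFS by depth):
  fail(1) 'a': from fail(0)=0 chase 'a': 0 ⇒ 0;  out=∅∪out(0)=∅
  fail(7) 'd': from fail(0)=0 chase 'd': 0 ⇒ 0;  out=∅∪out(0)=∅
  fail(2) 'ac': from fail(1)=0 chase 'c': 0 ⇒ 0;  out=∅∪out(0)=∅
  fail(8) 'de': from fail(7)=0 chase 'e': 0 ⇒ 0;  out=∅∪out(0)=∅
  fail(3) 'aca': from fail(2)=0 chase 'a': 0 ⇒ 1;  out=∅∪out(1)=∅
  fail(9) 'dee': from fail(8)=0 chase 'e': 0 ⇒ 0;  out=∅∪out(0)=∅
  fail(4) 'acae': from fail(3)=1 chase 'e': 1→0 ⇒ 0;  out=∅∪out(0)=∅
  fail(10) 'deee': from fail(9)=0 chase 'e': 0 ⇒ 0;  out=∅∪out(0)=∅
  fail(5) 'acaed': from fail(4)=0 chase 'd': 0 ⇒ 7;  out=∅∪out(7)=∅
  fail(11) 'deeeb': from fail(10)=0 chase 'b': 0 ⇒ 0;  out=∅∪out(0)=∅
  fail(6) 'acaeda': from fail(5)=7 chase 'a': 7→0 ⇒ 1;  out={0}∪out(1)={0}
  fail(12) 'deeebe': from fail(11)=0 chase 'e': 0 ⇒ 0;  out={1}∪out(0)={1}

Run:
[0] read 'd'  n0⇒n7
[1] read 'e'  n7⇒n8
[2] read 'e'  n8⇒n9
[3] read 'e'  n9⇒n10
[4] read 'b'  n10⇒n11
[5] read 'e'  n11⇒n12  ** P1@[0:5]
[6] read 'b'  n12⇒n0 (fail-walked)
[7] read 'c'  n0⇒n0
[8] read 'a'  n0⇒n1
[9] read 'c'  n1⇒n2
[10] read 'a'  n2⇒n3
[11] read 'e'  n3⇒n4
[12] read 'd'  n4⇒n5
[13] read 'a'  n5⇒n6  ** P0@[8:13]
[14] read 'e'  n6⇒n0 (fail-walked)
[15] read 'd'  n0⇒n7
[16] read 'a'  n7⇒n1 (fail-walked)
[17] read 'c'  n1⇒n2
[18] read 'a'  n2⇒n3
[19] read 'e'  n3⇒n4
[20] read 'd'  n4⇒n5
[21] read 'a'  n5⇒n6  ** P0@[16:21]
[22] read 'a'  n6⇒n1 (fail-walked)
[23] read 'c'  n1⇒n2
[24] read 'a'  n2⇒n3
[25] read 'e'  n3⇒n4
[26] read 'd'  n4⇒n5
[27] read 'a'  n5⇒n6  ** P0@[22:27]
[28] read 'a'  n6⇒n1 (fail-walked)
[29] read 'd'  n1⇒n7 (fail-walked)
[30] read 'e'  n7⇒n8
[31] read 'e'  n8⇒n9
[32] read 'e'  n9⇒n10
[33] read 'b'  n10⇒n11
[34] read 'e'  n11⇒n12  ** P1@[29:34]
[35] read 'a'  n12⇒n1 (fail-walked)
[36] read 'c'  n1⇒n2
[37] read 'a'  n2⇒n3

Matches: [[5,1],[13,0],[21,0],[27,0],[34,1]]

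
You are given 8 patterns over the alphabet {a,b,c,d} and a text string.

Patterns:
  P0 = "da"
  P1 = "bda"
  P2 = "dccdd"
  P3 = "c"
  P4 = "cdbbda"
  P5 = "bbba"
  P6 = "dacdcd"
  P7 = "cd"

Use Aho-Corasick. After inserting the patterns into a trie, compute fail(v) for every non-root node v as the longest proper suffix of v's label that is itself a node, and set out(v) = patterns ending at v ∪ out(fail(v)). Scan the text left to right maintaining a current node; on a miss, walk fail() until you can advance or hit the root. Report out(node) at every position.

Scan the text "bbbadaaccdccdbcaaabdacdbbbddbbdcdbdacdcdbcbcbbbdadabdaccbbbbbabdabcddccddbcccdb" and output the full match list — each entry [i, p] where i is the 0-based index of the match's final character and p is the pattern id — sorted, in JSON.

Construct AC machine:
Trie (insert patterns):
  n0 'ε': b→3 c→10 d→1
  n1 'd': a→2 c→6
  n2 'da': c→19  [P0 ends]
  n3 'b': b→16 d→4
  n4 'bd': a→5
  n5 'bda': ·  [P1 ends]
  n6 'dc': c→7
  n7 'dcc': d→8
  n8 'dccd': d→9
  n9 'dccdd': ·  [P2 ends]
  n10 'c': d→11  [P3 ends]
  n11 'cd': b→12  [P7 ends]
  n12 'cdb': b→13
  n13 'cdbb': d→14
  n14 'cdbbd': a→15
  n15 'cdbbda': ·  [P4 ends]
  n16 'bb': b→17
  n17 'bbb': a→18
  n18 'bbba': ·  [P5 ends]
  n19 'dac': d→20
  n20 'dacd': c→21
  n21 'dacdc': d→22
  n22 'dacdcd': ·  [P6 ends]

BFS fail/out derivation:
  n1('d'): parent n0 fail=0; on 'd' 0 → fail=0;  out ∅∪∅=∅
  n3('b'): parent n0 fail=0; on 'b' 0 → fail=0;  out ∅∪∅=∅
  n10('c'): parent n0 fail=0; on 'c' 0 → fail=0;  out {3}∪∅={3}
  n2('da'): parent n1 fail=0; on 'a' 0 → fail=0;  out {0}∪∅={0}
  n4('bd'): parent n3 fail=0; on 'd' 0 → fail=1;  out ∅∪∅=∅
  n6('dc'): parent n1 fail=0; on 'c' 0 → fail=10;  out ∅∪{3}={3}
  n11('cd'): parent n10 fail=0; on 'd' 0 → fail=1;  out {7}∪∅={7}
  n16('bb'): parent n3 fail=0; on 'b' 0 → fail=3;  out ∅∪∅=∅
  n5('bda'): parent n4 fail=1; on 'a' 1 → fail=2;  out {1}∪{0}={0,1}
  n7('dcc'): parent n6 fail=10; on 'c' 10→0 → fail=10;  out ∅∪{3}={3}
  n12('cdb'): parent n11 fail=1; on 'b' 1→0 → fail=3;  out ∅∪∅=∅
  n17('bbb'): parent n16 fail=3; on 'b' 3 → fail=16;  out ∅∪∅=∅
  n19('dac'): parent n2 fail=0; on 'c' 0 → fail=10;  out ∅∪{3}={3}
  n8('dccd'): parent n7 fail=10; on 'd' 10 → fail=11;  out ∅∪{7}={7}
  n13('cdbb'): parent n12 fail=3; on 'b' 3 → fail=16;  out ∅∪∅=∅
  n18('bbba'): parent n17 fail=16; on 'a' 16→3→0 → fail=0;  out {5}∪∅={5}
  n20('dacd'): parent n19 fail=10; on 'd' 10 → fail=11;  out ∅∪{7}={7}
  n9('dccdd'): parent n8 fail=11; on 'd' 11→1→0 → fail=1;  out {2}∪∅={2}
  n14('cdbbd'): parent n13 fail=16; on 'd' 16→3 → fail=4;  out ∅∪∅=∅
  n21('dacdc'): parent n20 fail=11; on 'c' 11→1 → fail=6;  out ∅∪{3}={3}
  n15('cdbbda'): parent n14 fail=4; on 'a' 4 → fail=5;  out {4}∪{0,1}={0,1,4}
  n22('dacdcd'): parent n21 fail=6; on 'd' 6→10 → fail=11;  out {6}∪{7}={6,7}

Scan:
i=0 'b': node 0→3
i=1 'b': node 3→16
i=2 'b': node 16→17
i=3 'a': node 17→18  ** P5@[0:3]
i=4 'd': node 18→1 (via fail)
i=5 'a': node 1→2  ** P0@[4:5]
i=6 'a': node 2→0 (via fail)
i=7 'c': node 0→10  ** P3@[7:7]
i=8 'c': node 10→10 (via fail)  ** P3@[8:8]
i=9 'd': node 10→11  ** P7@[8:9]
i=10 'c': node 11→6 (via fail)  ** P3@[10:10]
i=11 'c': node 6→7  ** P3@[11:11]
i=12 'd': node 7→8  ** P7@[11:12]
i=13 'b': node 8→12 (via fail)
i=14 'c': node 12→10 (via fail)  ** P3@[14:14]
i=15 'a': node 10→0 (via fail)
i=16 'a': node 0→0
i=17 'a': node 0→0
i=18 'b': node 0→3
i=19 'd': node 3→4
i=20 'a': node 4→5  ** P0@[19:20],P1@[18:20]
i=21 'c': node 5→19 (via fail)  ** P3@[21:21]
i=22 'd': node 19→20  ** P7@[21:22]
i=23 'b': node 20→12 (via fail)
i=24 'b': node 12→13
i=25 'b': node 13→17 (via fail)
i=26 'd': node 17→4 (via fail)
i=27 'd': node 4→1 (via fail)
i=28 'b': node 1→3 (via fail)
i=29 'b': node 3→16
i=30 'd': node 16→4 (via fail)
i=31 'c': node 4→6 (via fail)  ** P3@[31:31]
i=32 'd': node 6→11 (via fail)  ** P7@[31:32]
i=33 'b': node 11→12
i=34 'd': node 12→4 (via fail)
i=35 'a': node 4→5  ** P0@[34:35],P1@[33:35]
i=36 'c': node 5→19 (via fail)  ** P3@[36:36]
i=37 'd': node 19→20  ** P7@[36:37]
i=38 'c': node 20→21  ** P3@[38:38]
i=39 'd': node 21→22  ** P6@[34:39],P7@[38:39]
i=40 'b': node 22→12 (via fail)
i=41 'c': node 12→10 (via fail)  ** P3@[41:41]
i=42 'b': node 10→3 (via fail)
i=43 'c': node 3→10 (via fail)  ** P3@[43:43]
i=44 'b': node 10→3 (via fail)
i=45 'b': node 3→16
i=46 'b': node 16→17
i=47 'd': node 17→4 (via fail)
i=48 'a': node 4→5  ** P0@[47:48],P1@[46:48]
i=49 'd': node 5→1 (via fail)
i=50 'a': node 1→2  ** P0@[49:50]
i=51 'b': node 2→3 (via fail)
i=52 'd': node 3→4
i=53 'a': node 4→5  ** P0@[52:53],P1@[51:53]
i=54 'c': node 5→19 (via fail)  ** P3@[54:54]
i=55 'c': node 19→10 (via fail)  ** P3@[55:55]
i=56 'b': node 10→3 (via fail)
i=57 'b': node 3→16
i=58 'b': node 16→17
i=59 'b': node 17→17 (via fail)
i=60 'b': node 17→17 (via fail)
i=61 'a': node 17→18  ** P5@[58:61]
i=62 'b': node 18→3 (via fail)
i=63 'd': node 3→4
i=64 'a': node 4→5  ** P0@[63:64],P1@[62:64]
i=65 'b': node 5→3 (via fail)
i=66 'c': node 3→10 (via fail)  ** P3@[66:66]
i=67 'd': node 10→11  ** P7@[66:67]
i=68 'd': node 11→1 (via fail)
i=69 'c': node 1→6  ** P3@[69:69]
i=70 'c': node 6→7  ** P3@[70:70]
i=71 'd': node 7→8  ** P7@[70:71]
i=72 'd': node 8→9  ** P2@[68:72]
i=73 'b': node 9→3 (via fail)
i=74 'c': node 3→10 (via fail)  ** P3@[74:74]
i=75 'c': node 10→10 (via fail)  ** P3@[75:75]
i=76 'c': node 10→10 (via fail)  ** P3@[76:76]
i=77 'd': node 10→11  ** P7@[76:77]
i=78 'b': node 11→12

Matches: [[3,5],[5,0],[7,3],[8,3],[9,7],[10,3],[11,3],[12,7],[14,3],[20,0],[20,1],[21,3],[22,7],[31,3],[32,7],[35,0],[35,1],[36,3],[37,7],[38,3],[39,6],[39,7],[41,3],[43,3],[48,0],[48,1],[50,0],[53,0],[53,1],[54,3],[55,3],[61,5],[64,0],[64,1],[66,3],[67,7],[69,3],[70,3],[71,7],[72,2],[74,3],[75,3],[76,3],[77,7]]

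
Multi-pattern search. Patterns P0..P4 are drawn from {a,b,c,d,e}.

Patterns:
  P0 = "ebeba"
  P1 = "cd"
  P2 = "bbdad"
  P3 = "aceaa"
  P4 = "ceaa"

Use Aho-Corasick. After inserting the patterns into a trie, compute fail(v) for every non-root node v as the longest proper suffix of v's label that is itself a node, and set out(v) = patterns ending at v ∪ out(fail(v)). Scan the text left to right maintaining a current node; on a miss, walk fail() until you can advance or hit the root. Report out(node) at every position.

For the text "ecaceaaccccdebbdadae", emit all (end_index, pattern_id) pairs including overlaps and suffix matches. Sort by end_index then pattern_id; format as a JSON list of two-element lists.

Construct AC machine:
Trie nodes:
  n0 'ε': a→13 b→8 c→6 e→1
  n1 'e': b→2
  n2 'eb': e→3
  n3 'ebe': b→4
  n4 'ebeb': a→5
  n5 'ebeba': ·  [P0 ends]
  n6 'c': d→7 e→18
  n7 'cd': ·  [P1 ends]
  n8 'b': b→9
  n9 'bb': d→10
  n10 'bbd': a→11
  n11 'bbda': d→12
  n12 'bbdad': ·  [P2 ends]
  n13 'a': c→14
  n14 'ac': e→15
  n15 'ace': a→16
  n16 'acea': a→17
  n17 'aceaa': ·  [P3 ends]
  n18 'ce': a→19
  n19 'cea': a→20
  n20 'ceaa': ·  [P4 ends]

Failure links (BFS by depth):
  fail(1) 'e': from fail(0)=0 chase 'e': 0 ⇒ 0;  out=∅∪out(0)=∅
  fail(6) 'c': from fail(0)=0 chase 'c': 0 ⇒ 0;  out=∅∪out(0)=∅
  fail(8) 'b': from fail(0)=0 chase 'b': 0 ⇒ 0;  out=∅∪out(0)=∅
  fail(13) 'a': from fail(0)=0 chase 'a': 0 ⇒ 0;  out=∅∪out(0)=∅
  fail(2) 'eb': from fail(1)=0 chase 'b': 0 ⇒ 8;  out=∅∪out(8)=∅
  fail(7) 'cd': from fail(6)=0 chase 'd': 0 ⇒ 0;  out={1}∪out(0)={1}
  fail(9) 'bb': from fail(8)=0 chase 'b': 0 ⇒ 8;  out=∅∪out(8)=∅
  fail(14) 'ac': from fail(13)=0 chase 'c': 0 ⇒ 6;  out=∅∪out(6)=∅
  fail(18) 'ce': from fail(6)=0 chase 'e': 0 ⇒ 1;  out=∅∪out(1)=∅
  fail(3) 'ebe': from fail(2)=8 chase 'e': 8→0 ⇒ 1;  out=∅∪out(1)=∅
  fail(10) 'bbd': from fail(9)=8 chase 'd': 8→0 ⇒ 0;  out=∅∪out(0)=∅
  fail(15) 'ace': from fail(14)=6 chase 'e': 6 ⇒ 18;  out=∅∪out(18)=∅
  fail(19) 'cea': from fail(18)=1 chase 'a': 1→0 ⇒ 13;  out=∅∪out(13)=∅
  fail(4) 'ebeb': from fail(3)=1 chase 'b': 1 ⇒ 2;  out=∅∪out(2)=∅
  fail(11) 'bbda': from fail(10)=0 chase 'a': 0 ⇒ 13;  out=∅∪out(13)=∅
  fail(16) 'acea': from fail(15)=18 chase 'a': 18 ⇒ 19;  out=∅∪out(19)=∅
  fail(20) 'ceaa': from fail(19)=13 chase 'a': 13→0 ⇒ 13;  out={4}∪out(13)={4}
  fail(5) 'ebeba': from fail(4)=2 chase 'a': 2→8→0 ⇒ 13;  out={0}∪out(13)={0}
  fail(12) 'bbdad': from fail(11)=13 chase 'd': 13→0 ⇒ 0;  out={2}∪out(0)={2}
  fail(17) 'aceaa': from fail(16)=19 chase 'a': 19 ⇒ 20;  out={3}∪out(20)={3,4}

Text stream:
pos 0 'e': at 1
pos 1 'c': at 6 ·f
pos 2 'a': at 13 ·f
pos 3 'c': at 14
pos 4 'e': at 15
pos 5 'a': at 16
pos 6 'a': at 17  → match P3@[2:6],P4@[3:6]
pos 7 'c': at 14 ·f
pos 8 'c': at 6 ·f
pos 9 'c': at 6 ·f
pos 10 'c': at 6 ·f
pos 11 'd': at 7  → match P1@[10:11]
pos 12 'e': at 1 ·f
pos 13 'b': at 2
pos 14 'b': at 9 ·f
pos 15 'd': at 10
pos 16 'a': at 11
pos 17 'd': at 12  → match P2@[13:17]
pos 18 'a': at 13 ·f
pos 19 'e': at 1 ·f

Matches: [[6,3],[6,4],[11,1],[17,2]]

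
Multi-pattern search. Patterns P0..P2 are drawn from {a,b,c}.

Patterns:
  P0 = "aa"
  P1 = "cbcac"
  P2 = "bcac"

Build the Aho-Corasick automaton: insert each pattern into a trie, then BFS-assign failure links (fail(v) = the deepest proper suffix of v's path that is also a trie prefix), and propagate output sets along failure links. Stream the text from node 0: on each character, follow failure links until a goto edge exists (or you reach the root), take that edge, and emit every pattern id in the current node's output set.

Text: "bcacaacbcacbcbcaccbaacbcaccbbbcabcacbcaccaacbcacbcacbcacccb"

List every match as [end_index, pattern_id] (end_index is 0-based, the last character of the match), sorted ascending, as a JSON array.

Build automaton:
Trie nodes:
  n0 'ε': a→1 b→8 c→3
  n1 'a': a→2
  n2 'aa': ·  ←P0
  n3 'c': b→4
  n4 'cb': c→5
  n5 'cbc': a→6
  n6 'cbca': c→7
  n7 'cbcac': ·  ←P1
  n8 'b': c→9
  n9 'bc': a→10
  n10 'bca': c→11
  n11 'bcac': ·  ←P2

BFS fail/out derivation:
  fail(1) 'a': from fail(0)=0 chase 'a': 0 ⇒ 0;  out=∅∪out(0)=∅
  fail(3) 'c': from fail(0)=0 chase 'c': 0 ⇒ 0;  out=∅∪out(0)=∅
  fail(8) 'b': from fail(0)=0 chase 'b': 0 ⇒ 0;  out=∅∪out(0)=∅
  fail(2) 'aa': from fail(1)=0 chase 'a': 0 ⇒ 1;  out={0}∪out(1)={0}
  fail(4) 'cb': from fail(3)=0 chase 'b': 0 ⇒ 8;  out=∅∪out(8)=∅
  fail(9) 'bc': from fail(8)=0 chase 'c': 0 ⇒ 3;  out=∅∪out(3)=∅
  fail(5) 'cbc': from fail(4)=8 chase 'c': 8 ⇒ 9;  out=∅∪out(9)=∅
  fail(10) 'bca': from fail(9)=3 chase 'a': 3→0 ⇒ 1;  out=∅∪out(1)=∅
  fail(6) 'cbca': from fail(5)=9 chase 'a': 9 ⇒ 10;  out=∅∪out(10)=∅
  fail(11) 'bcac': from fail(10)=1 chase 'c': 1→0 ⇒ 3;  out={2}∪out(3)={2}
  fail(7) 'cbcac': from fail(6)=10 chase 'c': 10 ⇒ 11;  out={1}∪out(11)={1,2}

Run:
pos 0 'b': at 8
pos 1 'c': at 9
pos 2 'a': at 10
pos 3 'c': at 11  ** P2@[0:3]
pos 4 'a': at 1 (fail-walked)
pos 5 'a': at 2  ** P0@[4:5]
pos 6 'c': at 3 (fail-walked)
pos 7 'b': at 4
pos 8 'c': at 5
pos 9 'a': at 6
pos 10 'c': at 7  ** P1@[6:10],P2@[7:10]
pos 11 'b': at 4 (fail-walked)
pos 12 'c': at 5
pos 13 'b': at 4 (fail-walked)
pos 14 'c': at 5
pos 15 'a': at 6
pos 16 'c': at 7  ** P1@[12:16],P2@[13:16]
pos 17 'c': at 3 (fail-walked)
pos 18 'b': at 4
pos 19 'a': at 1 (fail-walked)
pos 20 'a': at 2  ** P0@[19:20]
pos 21 'c': at 3 (fail-walked)
pos 22 'b': at 4
pos 23 'c': at 5
pos 24 'a': at 6
pos 25 'c': at 7  ** P1@[21:25],P2@[22:25]
pos 26 'c': at 3 (fail-walked)
pos 27 'b': at 4
pos 28 'b': at 8 (fail-walked)
pos 29 'b': at 8 (fail-walked)
pos 30 'c': at 9
pos 31 'a': at 10
pos 32 'b': at 8 (fail-walked)
pos 33 'c': at 9
pos 34 'a': at 10
pos 35 'c': at 11  ** P2@[32:35]
pos 36 'b': at 4 (fail-walked)
pos 37 'c': at 5
pos 38 'a': at 6
pos 39 'c': at 7  ** P1@[35:39],P2@[36:39]
pos 40 'c': at 3 (fail-walked)
pos 41 'a': at 1 (fail-walked)
pos 42 'a': at 2  ** P0@[41:42]
pos 43 'c': at 3 (fail-walked)
pos 44 'b': at 4
pos 45 'c': at 5
pos 46 'a': at 6
pos 47 'c': at 7  ** P1@[43:47],P2@[44:47]
pos 48 'b': at 4 (fail-walked)
pos 49 'c': at 5
pos 50 'a': at 6
pos 51 'c': at 7  ** P1@[47:51],P2@[48:51]
pos 52 'b': at 4 (fail-walked)
pos 53 'c': at 5
pos 54 'a': at 6
pos 55 'c': at 7  ** P1@[51:55],P2@[52:55]
pos 56 'c': at 3 (fail-walked)
pos 57 'c': at 3 (fail-walked)
pos 58 'b': at 4

Matches: [[3,2],[5,0],[10,1],[10,2],[16,1],[16,2],[20,0],[25,1],[25,2],[35,2],[39,1],[39,2],[42,0],[47,1],[47,2],[51,1],[51,2],[55,1],[55,2]]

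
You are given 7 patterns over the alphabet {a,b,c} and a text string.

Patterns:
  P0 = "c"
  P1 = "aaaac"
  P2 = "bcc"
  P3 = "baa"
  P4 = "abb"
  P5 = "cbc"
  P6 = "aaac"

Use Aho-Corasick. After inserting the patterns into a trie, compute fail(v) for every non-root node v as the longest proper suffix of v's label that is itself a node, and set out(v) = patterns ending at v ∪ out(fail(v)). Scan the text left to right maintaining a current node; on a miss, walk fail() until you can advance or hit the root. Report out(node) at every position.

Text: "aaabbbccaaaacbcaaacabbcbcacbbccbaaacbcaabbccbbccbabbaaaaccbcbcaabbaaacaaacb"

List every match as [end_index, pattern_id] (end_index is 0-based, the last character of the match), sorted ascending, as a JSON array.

Build:
Trie (insert patterns):
  0='ε' goto a→2 b→7 c→1
  1='c' goto b→14  ←P0
  2='a' goto a→3 b→12
  3='aa' goto a→4
  4='aaa' goto a→5 c→16
  5='aaaa' goto c→6
  6='aaaac' goto ·  ←P1
  7='b' goto a→10 c→8
  8='bc' goto c→9
  9='bcc' goto ·  ←P2
  10='ba' goto a→11
  11='baa' goto ·  ←P3
  12='ab' goto b→13
  13='abb' goto ·  ←P4
  14='cb' goto c→15
  15='cbc' goto ·  ←P5
  16='aaac' goto ·  ←P6

BFS fail/out derivation:
  fail(1) 'c': from fail(0)=0 chase 'c': 0 ⇒ 0;  out={0}∪out(0)={0}
  fail(2) 'a': from fail(0)=0 chase 'a': 0 ⇒ 0;  out=∅∪out(0)=∅
  fail(7) 'b': from fail(0)=0 chase 'b': 0 ⇒ 0;  out=∅∪out(0)=∅
  fail(3) 'aa': from fail(2)=0 chase 'a': 0 ⇒ 2;  out=∅∪out(2)=∅
  fail(8) 'bc': from fail(7)=0 chase 'c': 0 ⇒ 1;  out=∅∪out(1)={0}
  fail(10) 'ba': from fail(7)=0 chase 'a': 0 ⇒ 2;  out=∅∪out(2)=∅
  fail(12) 'ab': from fail(2)=0 chase 'b': 0 ⇒ 7;  out=∅∪out(7)=∅
  fail(14) 'cb': from fail(1)=0 chase 'b': 0 ⇒ 7;  out=∅∪out(7)=∅
  fail(4) 'aaa': from fail(3)=2 chase 'a': 2 ⇒ 3;  out=∅∪out(3)=∅
  fail(9) 'bcc': from fail(8)=1 chase 'c': 1→0 ⇒ 1;  out={2}∪out(1)={0,2}
  fail(11) 'baa': from fail(10)=2 chase 'a': 2 ⇒ 3;  out={3}∪out(3)={3}
  fail(13) 'abb': from fail(12)=7 chase 'b': 7→0 ⇒ 7;  out={4}∪out(7)={4}
  fail(15) 'cbc': from fail(14)=7 chase 'c': 7 ⇒ 8;  out={5}∪out(8)={0,5}
  fail(5) 'aaaa': from fail(4)=3 chase 'a': 3 ⇒ 4;  out=∅∪out(4)=∅
  fail(16) 'aaac': from fail(4)=3 chase 'c': 3→2→0 ⇒ 1;  out={6}∪out(1)={0,6}
  fail(6) 'aaaac': from fail(5)=4 chase 'c': 4 ⇒ 16;  out={1}∪out(16)={0,1,6}

Text stream:
i=0 'a': node 0→2
i=1 'a': node 2→3
i=2 'a': node 3→4
i=3 'b': node 4→12 ·f
i=4 'b': node 12→13  emit P4@[2:4]
i=5 'b': node 13→7 ·f
i=6 'c': node 7→8  emit P0@[6:6]
i=7 'c': node 8→9  emit P0@[7:7],P2@[5:7]
i=8 'a': node 9→2 ·f
i=9 'a': node 2→3
i=10 'a': node 3→4
i=11 'a': node 4→5
i=12 'c': node 5→6  emit P0@[12:12],P1@[8:12],P6@[9:12]
i=13 'b': node 6→14 ·f
i=14 'c': node 14→15  emit P0@[14:14],P5@[12:14]
i=15 'a': node 15→2 ·f
i=16 'a': node 2→3
i=17 'a': node 3→4
i=18 'c': node 4→16  emit P0@[18:18],P6@[15:18]
i=19 'a': node 16→2 ·f
i=20 'b': node 2→12
i=21 'b': node 12→13  emit P4@[19:21]
i=22 'c': node 13→8 ·f  emit P0@[22:22]
i=23 'b': node 8→14 ·f
i=24 'c': node 14→15  emit P0@[24:24],P5@[22:24]
i=25 'a': node 15→2 ·f
i=26 'c': node 2→1 ·f  emit P0@[26:26]
i=27 'b': node 1→14
i=28 'b': node 14→7 ·f
i=29 'c': node 7→8  emit P0@[29:29]
i=30 'c': node 8→9  emit P0@[30:30],P2@[28:30]
i=31 'b': node 9→14 ·f
i=32 'a': node 14→10 ·f
i=33 'a': node 10→11  emit P3@[31:33]
i=34 'a': node 11→4 ·f
i=35 'c': node 4→16  emit P0@[35:35],P6@[32:35]
i=36 'b': node 16→14 ·f
i=37 'c': node 14→15  emit P0@[37:37],P5@[35:37]
i=38 'a': node 15→2 ·f
i=39 'a': node 2→3
i=40 'b': node 3→12 ·f
i=41 'b': node 12→13  emit P4@[39:41]
i=42 'c': node 13→8 ·f  emit P0@[42:42]
i=43 'c': node 8→9  emit P0@[43:43],P2@[41:43]
i=44 'b': node 9→14 ·f
i=45 'b': node 14→7 ·f
i=46 'c': node 7→8  emit P0@[46:46]
i=47 'c': node 8→9  emit P0@[47:47],P2@[45:47]
i=48 'b': node 9→14 ·f
i=49 'a': node 14→10 ·f
i=50 'b': node 10→12 ·f
i=51 'b': node 12→13  emit P4@[49:51]
i=52 'a': node 13→10 ·f
i=53 'a': node 10→11  emit P3@[51:53]
i=54 'a': node 11→4 ·f
i=55 'a': node 4→5
i=56 'c': node 5→6  emit P0@[56:56],P1@[52:56],P6@[53:56]
i=57 'c': node 6→1 ·f  emit P0@[57:57]
i=58 'b': node 1→14
i=59 'c': node 14→15  emit P0@[59:59],P5@[57:59]
i=60 'b': node 15→14 ·f
i=61 'c': node 14→15  emit P0@[61:61],P5@[59:61]
i=62 'a': node 15→2 ·f
i=63 'a': node 2→3
i=64 'b': node 3→12 ·f
i=65 'b': node 12→13  emit P4@[63:65]
i=66 'a': node 13→10 ·f
i=67 'a': node 10→11  emit P3@[65:67]
i=68 'a': node 11→4 ·f
i=69 'c': node 4→16  emit P0@[69:69],P6@[66:69]
i=70 'a': node 16→2 ·f
i=71 'a': node 2→3
i=72 'a': node 3→4
i=73 'c': node 4→16  emit P0@[73:73],P6@[70:73]
i=74 'b': node 16→14 ·f

Matches: [[4,4],[6,0],[7,0],[7,2],[12,0],[12,1],[12,6],[14,0],[14,5],[18,0],[18,6],[21,4],[22,0],[24,0],[24,5],[26,0],[29,0],[30,0],[30,2],[33,3],[35,0],[35,6],[37,0],[37,5],[41,4],[42,0],[43,0],[43,2],[46,0],[47,0],[47,2],[51,4],[53,3],[56,0],[56,1],[56,6],[57,0],[59,0],[59,5],[61,0],[61,5],[65,4],[67,3],[69,0],[69,6],[73,0],[73,6]]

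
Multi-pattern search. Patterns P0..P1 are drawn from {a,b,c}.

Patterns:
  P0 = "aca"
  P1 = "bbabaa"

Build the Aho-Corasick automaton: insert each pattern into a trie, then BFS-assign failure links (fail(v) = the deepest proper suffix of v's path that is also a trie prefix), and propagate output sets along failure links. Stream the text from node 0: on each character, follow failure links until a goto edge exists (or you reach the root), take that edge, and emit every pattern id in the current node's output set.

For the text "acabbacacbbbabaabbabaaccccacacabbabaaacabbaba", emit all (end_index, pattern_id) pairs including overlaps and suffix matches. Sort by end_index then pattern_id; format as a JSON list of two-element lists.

Build:
Trie nodes:
  n0 'ε': a→1 b→4
  n1 'a': c→2
  n2 'ac': a→3
  n3 'aca': ·  ←P0
  n4 'b': b→5
  n5 'bb': a→6
  n6 'bba': b→7
  n7 'bbab': a→8
  n8 'bbaba': a→9
  n9 'bbabaa': ·  ←P1

Failure links (BFS by depth):
  fail(1) 'a': from fail(0)=0 chase 'a': 0 ⇒ 0;  out=∅∪out(0)=∅
  fail(4) 'b': from fail(0)=0 chase 'b': 0 ⇒ 0;  out=∅∪out(0)=∅
  fail(2) 'ac': from fail(1)=0 chase 'c': 0 ⇒ 0;  out=∅∪out(0)=∅
  fail(5) 'bb': from fail(4)=0 chase 'b': 0 ⇒ 4;  out=∅∪out(4)=∅
  fail(3) 'aca': from fail(2)=0 chase 'a': 0 ⇒ 1;  out={0}∪out(1)={0}
  fail(6) 'bba': from fail(5)=4 chase 'a': 4→0 ⇒ 1;  out=∅∪out(1)=∅
  fail(7) 'bbab': from fail(6)=1 chase 'b': 1→0 ⇒ 4;  out=∅∪out(4)=∅
  fail(8) 'bbaba': from fail(7)=4 chase 'a': 4→0 ⇒ 1;  out=∅∪out(1)=∅
  fail(9) 'bbabaa': from fail(8)=1 chase 'a': 1→0 ⇒ 1;  out={1}∪out(1)={1}

Scan:
[0] read 'a'  n0⇒n1
[1] read 'c'  n1⇒n2
[2] read 'a'  n2⇒n3  emit P0@[0:2]
[3] read 'b'  n3⇒n4 (via fail)
[4] read 'b'  n4⇒n5
[5] read 'a'  n5⇒n6
[6] read 'c'  n6⇒n2 (via fail)
[7] read 'a'  n2⇒n3  emit P0@[5:7]
[8] read 'c'  n3⇒n2 (via fail)
[9] read 'b'  n2⇒n4 (via fail)
[10] read 'b'  n4⇒n5
[11] read 'b'  n5⇒n5 (via fail)
[12] read 'a'  n5⇒n6
[13] read 'b'  n6⇒n7
[14] read 'a'  n7⇒n8
[15] read 'a'  n8⇒n9  emit P1@[10:15]
[16] read 'b'  n9⇒n4 (via fail)
[17] read 'b'  n4⇒n5
[18] read 'a'  n5⇒n6
[19] read 'b'  n6⇒n7
[20] read 'a'  n7⇒n8
[21] read 'a'  n8⇒n9  emit P1@[16:21]
[22] read 'c'  n9⇒n2 (via fail)
[23] read 'c'  n2⇒n0 (via fail)
[24] read 'c'  n0⇒n0
[25] read 'c'  n0⇒n0
[26] read 'a'  n0⇒n1
[27] read 'c'  n1⇒n2
[28] read 'a'  n2⇒n3  emit P0@[26:28]
[29] read 'c'  n3⇒n2 (via fail)
[30] read 'a'  n2⇒n3  emit P0@[28:30]
[31] read 'b'  n3⇒n4 (via fail)
[32] read 'b'  n4⇒n5
[33] read 'a'  n5⇒n6
[34] read 'b'  n6⇒n7
[35] read 'a'  n7⇒n8
[36] read 'a'  n8⇒n9  emit P1@[31:36]
[37] read 'a'  n9⇒n1 (via fail)
[38] read 'c'  n1⇒n2
[39] read 'a'  n2⇒n3  emit P0@[37:39]
[40] read 'b'  n3⇒n4 (via fail)
[41] read 'b'  n4⇒n5
[42] read 'a'  n5⇒n6
[43] read 'b'  n6⇒n7
[44] read 'a'  n7⇒n8

Result: [[2,0],[7,0],[15,1],[21,1],[28,0],[30,0],[36,1],[39,0]]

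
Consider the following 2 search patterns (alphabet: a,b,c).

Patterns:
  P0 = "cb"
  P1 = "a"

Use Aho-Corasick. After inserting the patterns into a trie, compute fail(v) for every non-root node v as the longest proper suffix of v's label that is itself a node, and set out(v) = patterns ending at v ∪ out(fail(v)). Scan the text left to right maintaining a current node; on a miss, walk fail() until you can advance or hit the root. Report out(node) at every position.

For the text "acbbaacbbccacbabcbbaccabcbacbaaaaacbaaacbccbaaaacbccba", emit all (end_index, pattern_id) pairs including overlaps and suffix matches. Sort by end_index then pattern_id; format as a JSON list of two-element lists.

Construct AC machine:
Trie (insert patterns):
  n0 'ε': a→3 c→1
  n1 'c': b→2
  n2 'cb': ·  [P0 ends]
  n3 'a': ·  [P1 ends]

Failure links (BFS by depth):
  fail(1) 'c': from fail(0)=0 chase 'c': 0 ⇒ 0;  out=∅∪out(0)=∅
  fail(3) 'a': from fail(0)=0 chase 'a': 0 ⇒ 0;  out={1}∪out(0)={1}
  fail(2) 'cb': from fail(1)=0 chase 'b': 0 ⇒ 0;  out={0}∪out(0)={0}

Text stream:
pos 0 'a': at 3  → match P1@[0:0]
pos 1 'c': at 1 (via fail)
pos 2 'b': at 2  → match P0@[1:2]
pos 3 'b': at 0 (via fail)
pos 4 'a': at 3  → match P1@[4:4]
pos 5 'a': at 3 (via fail)  → match P1@[5:5]
pos 6 'c': at 1 (via fail)
pos 7 'b': at 2  → match P0@[6:7]
pos 8 'b': at 0 (via fail)
pos 9 'c': at 1
pos 10 'c': at 1 (via fail)
pos 11 'a': at 3 (via fail)  → match P1@[11:11]
pos 12 'c': at 1 (via fail)
pos 13 'b': at 2  → match P0@[12:13]
pos 14 'a': at 3 (via fail)  → match P1@[14:14]
pos 15 'b': at 0 (via fail)
pos 16 'c': at 1
pos 17 'b': at 2  → match P0@[16:17]
pos 18 'b': at 0 (via fail)
pos 19 'a': at 3  → match P1@[19:19]
pos 20 'c': at 1 (via fail)
pos 21 'c': at 1 (via fail)
pos 22 'a': at 3 (via fail)  → match P1@[22:22]
pos 23 'b': at 0 (via fail)
pos 24 'c': at 1
pos 25 'b': at 2  → match P0@[24:25]
pos 26 'a': at 3 (via fail)  → match P1@[26:26]
pos 27 'c': at 1 (via fail)
pos 28 'b': at 2  → match P0@[27:28]
pos 29 'a': at 3 (via fail)  → match P1@[29:29]
pos 30 'a': at 3 (via fail)  → match P1@[30:30]
pos 31 'a': at 3 (via fail)  → match P1@[31:31]
pos 32 'a': at 3 (via fail)  → match P1@[32:32]
pos 33 'a': at 3 (via fail)  → match P1@[33:33]
pos 34 'c': at 1 (via fail)
pos 35 'b': at 2  → match P0@[34:35]
pos 36 'a': at 3 (via fail)  → match P1@[36:36]
pos 37 'a': at 3 (via fail)  → match P1@[37:37]
pos 38 'a': at 3 (via fail)  → match P1@[38:38]
pos 39 'c': at 1 (via fail)
pos 40 'b': at 2  → match P0@[39:40]
pos 41 'c': at 1 (via fail)
pos 42 'c': at 1 (via fail)
pos 43 'b': at 2  → match P0@[42:43]
pos 44 'a': at 3 (via fail)  → match P1@[44:44]
pos 45 'a': at 3 (via fail)  → match P1@[45:45]
pos 46 'a': at 3 (via fail)  → match P1@[46:46]
pos 47 'a': at 3 (via fail)  → match P1@[47:47]
pos 48 'c': at 1 (via fail)
pos 49 'b': at 2  → match P0@[48:49]
pos 50 'c': at 1 (via fail)
pos 51 'c': at 1 (via fail)
pos 52 'b': at 2  → match P0@[51:52]
pos 53 'a': at 3 (via fail)  → match P1@[53:53]

All matches (sorted): [[0,1],[2,0],[4,1],[5,1],[7,0],[11,1],[13,0],[14,1],[17,0],[19,1],[22,1],[25,0],[26,1],[28,0],[29,1],[30,1],[31,1],[32,1],[33,1],[35,0],[36,1],[37,1],[38,1],[40,0],[43,0],[44,1],[45,1],[46,1],[47,1],[49,0],[52,0],[53,1]]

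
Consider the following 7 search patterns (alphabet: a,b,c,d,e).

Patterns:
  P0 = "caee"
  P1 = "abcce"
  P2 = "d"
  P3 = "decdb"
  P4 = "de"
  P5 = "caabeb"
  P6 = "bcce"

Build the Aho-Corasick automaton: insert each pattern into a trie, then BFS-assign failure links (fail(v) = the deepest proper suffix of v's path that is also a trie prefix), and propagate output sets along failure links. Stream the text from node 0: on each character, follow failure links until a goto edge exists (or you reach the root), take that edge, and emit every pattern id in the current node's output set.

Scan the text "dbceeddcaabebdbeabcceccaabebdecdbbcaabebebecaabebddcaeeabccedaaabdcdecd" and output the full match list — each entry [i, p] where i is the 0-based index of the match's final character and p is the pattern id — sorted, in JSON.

Build automaton:
Trie nodes:
  n0 'ε': a→5 b→19 c→1 d→10
  n1 'c': a→2
  n2 'ca': a→15 e→3
  n3 'cae': e→4
  n4 'caee': ·  ←P0
  n5 'a': b→6
  n6 'ab': c→7
  n7 'abc': c→8
  n8 'abcc': e→9
  n9 'abcce': ·  ←P1
  n10 'd': e→11  ←P2
  n11 'de': c→12  ←P4
  n12 'dec': d→13
  n13 'decd': b→14
  n14 'decdb': ·  ←P3
  n15 'caa': b→16
  n16 'caab': e→17
  n17 'caabe': b→18
  n18 'caabeb': ·  ←P5
  n19 'b': c→20
  n20 'bc': c→21
  n21 'bcc': e→22
  n22 'bcce': ·  ←P6

BFS fail/out derivation:
  n1('c'): parent n0 fail=0; on 'c' 0 → fail=0;  out ∅∪∅=∅
  n5('a'): parent n0 fail=0; on 'a' 0 → fail=0;  out ∅∪∅=∅
  n10('d'): parent n0 fail=0; on 'd' 0 → fail=0;  out {2}∪∅={2}
  n19('b'): parent n0 fail=0; on 'b' 0 → fail=0;  out ∅∪∅=∅
  n2('ca'): parent n1 fail=0; on 'a' 0 → fail=5;  out ∅∪∅=∅
  n6('ab'): parent n5 fail=0; on 'b' 0 → fail=19;  out ∅∪∅=∅
  n11('de'): parent n10 fail=0; on 'e' 0 → fail=0;  out {4}∪∅={4}
  n20('bc'): parent n19 fail=0; on 'c' 0 → fail=1;  out ∅∪∅=∅
  n3('cae'): parent n2 fail=5; on 'e' 5→0 → fail=0;  out ∅∪∅=∅
  n7('abc'): parent n6 fail=19; on 'c' 19 → fail=20;  out ∅∪∅=∅
  n12('dec'): parent n11 fail=0; on 'c' 0 → fail=1;  out ∅∪∅=∅
  n15('caa'): parent n2 fail=5; on 'a' 5→0 → fail=5;  out ∅∪∅=∅
  n21('bcc'): parent n20 fail=1; on 'c' 1→0 → fail=1;  out ∅∪∅=∅
  n4('caee'): parent n3 fail=0; on 'e' 0 → fail=0;  out {0}∪∅={0}
  n8('abcc'): parent n7 fail=20; on 'c' 20 → fail=21;  out ∅∪∅=∅
  n13('decd'): parent n12 fail=1; on 'd' 1→0 → fail=10;  out ∅∪{2}={2}
  n16('caab'): parent n15 fail=5; on 'b' 5 → fail=6;  out ∅∪∅=∅
  n22('bcce'): parent n21 fail=1; on 'e' 1→0 → fail=0;  out {6}∪∅={6}
  n9('abcce'): parent n8 fail=21; on 'e' 21 → fail=22;  out {1}∪{6}={1,6}
  n14('decdb'): parent n13 fail=10; on 'b' 10→0 → fail=19;  out {3}∪∅={3}
  n17('caabe'): parent n16 fail=6; on 'e' 6→19→0 → fail=0;  out ∅∪∅=∅
  n18('caabeb'): parent n17 fail=0; on 'b' 0 → fail=19;  out {5}∪∅={5}

Scan:
i=0 'd': node 0→10  ** P2@[0:0]
i=1 'b': node 10→19 (via fail)
i=2 'c': node 19→20
i=3 'e': node 20→0 (via fail)
i=4 'e': node 0→0
i=5 'd': node 0→10  ** P2@[5:5]
i=6 'd': node 10→10 (via fail)  ** P2@[6:6]
i=7 'c': node 10→1 (via fail)
i=8 'a': node 1→2
i=9 'a': node 2→15
i=10 'b': node 15→16
i=11 'e': node 16→17
i=12 'b': node 17→18  ** P5@[7:12]
i=13 'd': node 18→10 (via fail)  ** P2@[13:13]
i=14 'b': node 10→19 (via fail)
i=15 'e': node 19→0 (via fail)
i=16 'a': node 0→5
i=17 'b': node 5→6
i=18 'c': node 6→7
i=19 'c': node 7→8
i=20 'e': node 8→9  ** P1@[16:20],P6@[17:20]
i=21 'c': node 9→1 (via fail)
i=22 'c': node 1→1 (via fail)
i=23 'a': node 1→2
i=24 'a': node 2→15
i=25 'b': node 15→16
i=26 'e': node 16→17
i=27 'b': node 17→18  ** P5@[22:27]
i=28 'd': node 18→10 (via fail)  ** P2@[28:28]
i=29 'e': node 10→11  ** P4@[28:29]
i=30 'c': node 11→12
i=31 'd': node 12→13  ** P2@[31:31]
i=32 'b': node 13→14  ** P3@[28:32]
i=33 'b': node 14→19 (via fail)
i=34 'c': node 19→20
i=35 'a': node 20→2 (via fail)
i=36 'a': node 2→15
i=37 'b': node 15→16
i=38 'e': node 16→17
i=39 'b': node 17→18  ** P5@[34:39]
i=40 'e': node 18→0 (via fail)
i=41 'b': node 0→19
i=42 'e': node 19→0 (via fail)
i=43 'c': node 0→1
i=44 'a': node 1→2
i=45 'a': node 2→15
i=46 'b': node 15→16
i=47 'e': node 16→17
i=48 'b': node 17→18  ** P5@[43:48]
i=49 'd': node 18→10 (via fail)  ** P2@[49:49]
i=50 'd': node 10→10 (via fail)  ** P2@[50:50]
i=51 'c': node 10→1 (via fail)
i=52 'a': node 1→2
i=53 'e': node 2→3
i=54 'e': node 3→4  ** P0@[51:54]
i=55 'a': node 4→5 (via fail)
i=56 'b': node 5→6
i=57 'c': node 6→7
i=58 'c': node 7→8
i=59 'e': node 8→9  ** P1@[55:59],P6@[56:59]
i=60 'd': node 9→10 (via fail)  ** P2@[60:60]
i=61 'a': node 10→5 (via fail)
i=62 'a': node 5→5 (via fail)
i=63 'a': node 5→5 (via fail)
i=64 'b': node 5→6
i=65 'd': node 6→10 (via fail)  ** P2@[65:65]
i=66 'c': node 10→1 (via fail)
i=67 'd': node 1→10 (via fail)  ** P2@[67:67]
i=68 'e': node 10→11  ** P4@[67:68]
i=69 'c': node 11→12
i=70 'd': node 12→13  ** P2@[70:70]

Result: [[0,2],[5,2],[6,2],[12,5],[13,2],[20,1],[20,6],[27,5],[28,2],[29,4],[31,2],[32,3],[39,5],[48,5],[49,2],[50,2],[54,0],[59,1],[59,6],[60,2],[65,2],[67,2],[68,4],[70,2]]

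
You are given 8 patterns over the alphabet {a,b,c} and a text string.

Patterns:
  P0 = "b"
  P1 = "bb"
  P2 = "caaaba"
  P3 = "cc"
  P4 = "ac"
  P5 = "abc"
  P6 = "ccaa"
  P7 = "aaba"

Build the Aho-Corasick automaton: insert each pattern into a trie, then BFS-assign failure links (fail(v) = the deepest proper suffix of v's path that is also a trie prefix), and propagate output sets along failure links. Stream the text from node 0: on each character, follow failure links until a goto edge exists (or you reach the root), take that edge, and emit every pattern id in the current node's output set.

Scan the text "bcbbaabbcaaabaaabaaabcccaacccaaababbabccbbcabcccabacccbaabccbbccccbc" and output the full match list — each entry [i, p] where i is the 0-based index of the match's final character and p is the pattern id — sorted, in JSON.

Build:
Trie nodes:
  n0 'ε': a→10 b→1 c→3
  n1 'b': b→2  [P0 ends]
  n2 'bb': ·  [P1 ends]
  n3 'c': a→4 c→9
  n4 'ca': a→5
  n5 'caa': a→6
  n6 'caaa': b→7
  n7 'caaab': a→8
  n8 'caaaba': ·  [P2 ends]
  n9 'cc': a→14  [P3 ends]
  n10 'a': a→16 b→12 c→11
  n11 'ac': ·  [P4 ends]
  n12 'ab': c→13
  n13 'abc': ·  [P5 ends]
  n14 'cca': a→15
  n15 'ccaa': ·  [P6 ends]
  n16 'aa': b→17
  n17 'aab': a→18
  n18 'aaba': ·  [P7 ends]

Failure links (BFS by depth):
  n1('b'): parent n0 fail=0; on 'b' 0 → fail=0;  out {0}∪∅={0}
  n3('c'): parent n0 fail=0; on 'c' 0 → fail=0;  out ∅∪∅=∅
  n10('a'): parent n0 fail=0; on 'a' 0 → fail=0;  out ∅∪∅=∅
  n2('bb'): parent n1 fail=0; on 'b' 0 → fail=1;  out {1}∪{0}={0,1}
  n4('ca'): parent n3 fail=0; on 'a' 0 → fail=10;  out ∅∪∅=∅
  n9('cc'): parent n3 fail=0; on 'c' 0 → fail=3;  out {3}∪∅={3}
  n11('ac'): parent n10 fail=0; on 'c' 0 → fail=3;  out {4}∪∅={4}
  n12('ab'): parent n10 fail=0; on 'b' 0 → fail=1;  out ∅∪{0}={0}
  n16('aa'): parent n10 fail=0; on 'a' 0 → fail=10;  out ∅∪∅=∅
  n5('caa'): parent n4 fail=10; on 'a' 10 → fail=16;  out ∅∪∅=∅
  n13('abc'): parent n12 fail=1; on 'c' 1→0 → fail=3;  out {5}∪∅={5}
  n14('cca'): parent n9 fail=3; on 'a' 3 → fail=4;  out ∅∪∅=∅
  n17('aab'): parent n16 fail=10; on 'b' 10 → fail=12;  out ∅∪{0}={0}
  n6('caaa'): parent n5 fail=16; on 'a' 16→10 → fail=16;  out ∅∪∅=∅
  n15('ccaa'): parent n14 fail=4; on 'a' 4 → fail=5;  out {6}∪∅={6}
  n18('aaba'): parent n17 fail=12; on 'a' 12→1→0 → fail=10;  out {7}∪∅={7}
  n7('caaab'): parent n6 fail=16; on 'b' 16 → fail=17;  out ∅∪{0}={0}
  n8('caaaba'): parent n7 fail=17; on 'a' 17 → fail=18;  out {2}∪{7}={2,7}

Run:
[0] read 'b'  n0⇒n1  ** P0@[0:0]
[1] read 'c'  n1⇒n3 (via fail)
[2] read 'b'  n3⇒n1 (via fail)  ** P0@[2:2]
[3] read 'b'  n1⇒n2  ** P0@[3:3],P1@[2:3]
[4] read 'a'  n2⇒n10 (via fail)
[5] read 'a'  n10⇒n16
[6] read 'b'  n16⇒n17  ** P0@[6:6]
[7] read 'b'  n17⇒n2 (via fail)  ** P0@[7:7],P1@[6:7]
[8] read 'c'  n2⇒n3 (via fail)
[9] read 'a'  n3⇒n4
[10] read 'a'  n4⇒n5
[11] read 'a'  n5⇒n6
[12] read 'b'  n6⇒n7  ** P0@[12:12]
[13] read 'a'  n7⇒n8  ** P2@[8:13],P7@[10:13]
[14] read 'a'  n8⇒n16 (via fail)
[15] read 'a'  n16⇒n16 (via fail)
[16] read 'b'  n16⇒n17  ** P0@[16:16]
[17] read 'a'  n17⇒n18  ** P7@[14:17]
[18] read 'a'  n18⇒n16 (via fail)
[19] read 'a'  n16⇒n16 (via fail)
[20] read 'b'  n16⇒n17  ** P0@[20:20]
[21] read 'c'  n17⇒n13 (via fail)  ** P5@[19:21]
[22] read 'c'  n13⇒n9 (via fail)  ** P3@[21:22]
[23] read 'c'  n9⇒n9 (via fail)  ** P3@[22:23]
[24] read 'a'  n9⇒n14
[25] read 'a'  n14⇒n15  ** P6@[22:25]
[26] read 'c'  n15⇒n11 (via fail)  ** P4@[25:26]
[27] read 'c'  n11⇒n9 (via fail)  ** P3@[26:27]
[28] read 'c'  n9⇒n9 (via fail)  ** P3@[27:28]
[29] read 'a'  n9⇒n14
[30] read 'a'  n14⇒n15  ** P6@[27:30]
[31] read 'a'  n15⇒n6 (via fail)
[32] read 'b'  n6⇒n7  ** P0@[32:32]
[33] read 'a'  n7⇒n8  ** P2@[28:33],P7@[30:33]
[34] read 'b'  n8⇒n12 (via fail)  ** P0@[34:34]
[35] read 'b'  n12⇒n2 (via fail)  ** P0@[35:35],P1@[34:35]
[36] read 'a'  n2⇒n10 (via fail)
[37] read 'b'  n10⇒n12  ** P0@[37:37]
[38] read 'c'  n12⇒n13  ** P5@[36:38]
[39] read 'c'  n13⇒n9 (via fail)  ** P3@[38:39]
[40] read 'b'  n9⇒n1 (via fail)  ** P0@[40:40]
[41] read 'b'  n1⇒n2  ** P0@[41:41],P1@[40:41]
[42] read 'c'  n2⇒n3 (via fail)
[43] read 'a'  n3⇒n4
[44] read 'b'  n4⇒n12 (via fail)  ** P0@[44:44]
[45] read 'c'  n12⇒n13  ** P5@[43:45]
[46] read 'c'  n13⇒n9 (via fail)  ** P3@[45:46]
[47] read 'c'  n9⇒n9 (via fail)  ** P3@[46:47]
[48] read 'a'  n9⇒n14
[49] read 'b'  n14⇒n12 (via fail)  ** P0@[49:49]
[50] read 'a'  n12⇒n10 (via fail)
[51] read 'c'  n10⇒n11  ** P4@[50:51]
[52] read 'c'  n11⇒n9 (via fail)  ** P3@[51:52]
[53] read 'c'  n9⇒n9 (via fail)  ** P3@[52:53]
[54] read 'b'  n9⇒n1 (via fail)  ** P0@[54:54]
[55] read 'a'  n1⇒n10 (via fail)
[56] read 'a'  n10⇒n16
[57] read 'b'  n16⇒n17  ** P0@[57:57]
[58] read 'c'  n17⇒n13 (via fail)  ** P5@[56:58]
[59] read 'c'  n13⇒n9 (via fail)  ** P3@[58:59]
[60] read 'b'  n9⇒n1 (via fail)  ** P0@[60:60]
[61] read 'b'  n1⇒n2  ** P0@[61:61],P1@[60:61]
[62] read 'c'  n2⇒n3 (via fail)
[63] read 'c'  n3⇒n9  ** P3@[62:63]
[64] read 'c'  n9⇒n9 (via fail)  ** P3@[63:64]
[65] read 'c'  n9⇒n9 (via fail)  ** P3@[64:65]
[66] read 'b'  n9⇒n1 (via fail)  ** P0@[66:66]
[67] read 'c'  n1⇒n3 (via fail)

Result: [[0,0],[2,0],[3,0],[3,1],[6,0],[7,0],[7,1],[12,0],[13,2],[13,7],[16,0],[17,7],[20,0],[21,5],[22,3],[23,3],[25,6],[26,4],[27,3],[28,3],[30,6],[32,0],[33,2],[33,7],[34,0],[35,0],[35,1],[37,0],[38,5],[39,3],[40,0],[41,0],[41,1],[44,0],[45,5],[46,3],[47,3],[49,0],[51,4],[52,3],[53,3],[54,0],[57,0],[58,5],[59,3],[60,0],[61,0],[61,1],[63,3],[64,3],[65,3],[66,0]]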